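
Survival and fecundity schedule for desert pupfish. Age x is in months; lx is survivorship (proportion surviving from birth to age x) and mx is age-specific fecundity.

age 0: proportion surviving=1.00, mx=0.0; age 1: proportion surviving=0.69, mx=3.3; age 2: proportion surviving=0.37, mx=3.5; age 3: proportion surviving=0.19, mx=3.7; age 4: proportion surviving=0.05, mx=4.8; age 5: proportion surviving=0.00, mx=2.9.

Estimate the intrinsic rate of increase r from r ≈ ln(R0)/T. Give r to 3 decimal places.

R0 = Σ lx·mx = 0 + 2.277 + 1.295 + 0.703 + 0.24 + 0 = 4.515
Σ x·lx·mx = 7.936; T = 7.936/4.515 = 1.7577…
r ≈ ln(R0)/T = ln(4.515)/1.7577… = 0.8576… → 0.858

0.858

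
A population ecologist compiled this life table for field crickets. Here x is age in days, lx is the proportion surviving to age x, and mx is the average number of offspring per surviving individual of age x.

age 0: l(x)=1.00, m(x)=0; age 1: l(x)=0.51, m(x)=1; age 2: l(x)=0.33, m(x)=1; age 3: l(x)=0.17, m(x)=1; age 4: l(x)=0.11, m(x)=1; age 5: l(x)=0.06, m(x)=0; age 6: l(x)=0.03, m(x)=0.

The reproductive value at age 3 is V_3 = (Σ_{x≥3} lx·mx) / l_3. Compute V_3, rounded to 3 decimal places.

1.647

lx·mx for x ≥ 3: 0.17, 0.11, 0, 0 → sum = 0.28
V_3 = 0.28 / l_3 = 0.28 / 0.17 = 1.647059… → 1.647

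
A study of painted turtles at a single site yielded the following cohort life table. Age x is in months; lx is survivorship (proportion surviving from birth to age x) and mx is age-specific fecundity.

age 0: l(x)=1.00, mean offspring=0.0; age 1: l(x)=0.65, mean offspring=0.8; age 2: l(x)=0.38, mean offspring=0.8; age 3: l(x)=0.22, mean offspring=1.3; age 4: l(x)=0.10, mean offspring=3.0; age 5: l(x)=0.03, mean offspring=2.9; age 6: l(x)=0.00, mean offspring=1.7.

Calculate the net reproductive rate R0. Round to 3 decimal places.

1.497

lx·mx by age: 0, 0.52, 0.304, 0.286, 0.3, 0.087, 0
R0 = Σ lx·mx = 1.497 → 1.497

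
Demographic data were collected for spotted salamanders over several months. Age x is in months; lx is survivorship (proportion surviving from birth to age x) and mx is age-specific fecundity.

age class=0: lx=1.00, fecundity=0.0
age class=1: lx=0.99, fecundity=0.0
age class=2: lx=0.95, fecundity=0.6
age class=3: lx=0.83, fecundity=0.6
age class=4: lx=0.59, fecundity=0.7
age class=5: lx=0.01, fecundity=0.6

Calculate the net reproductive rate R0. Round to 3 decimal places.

lx·mx by age: 0, 0, 0.57, 0.498, 0.413, 0.006
R0 = Σ lx·mx = 1.487 → 1.487

1.487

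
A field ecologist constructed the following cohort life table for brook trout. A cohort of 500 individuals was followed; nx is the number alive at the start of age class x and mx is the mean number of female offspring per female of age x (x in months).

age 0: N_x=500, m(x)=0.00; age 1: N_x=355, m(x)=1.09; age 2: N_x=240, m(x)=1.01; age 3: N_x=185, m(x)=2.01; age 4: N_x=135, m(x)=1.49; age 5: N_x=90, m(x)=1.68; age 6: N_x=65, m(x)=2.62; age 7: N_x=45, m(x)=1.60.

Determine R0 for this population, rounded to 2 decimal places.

lx = nx/n0 = nx/500: 1, 0.71, 0.48, 0.37, 0.27, 0.18, 0.13, 0.09
lx·mx by age: 0, 0.7739, 0.4848, 0.7437, 0.4023, 0.3024, 0.3406, 0.144
R0 = Σ lx·mx = 3.1917 → 3.19

3.19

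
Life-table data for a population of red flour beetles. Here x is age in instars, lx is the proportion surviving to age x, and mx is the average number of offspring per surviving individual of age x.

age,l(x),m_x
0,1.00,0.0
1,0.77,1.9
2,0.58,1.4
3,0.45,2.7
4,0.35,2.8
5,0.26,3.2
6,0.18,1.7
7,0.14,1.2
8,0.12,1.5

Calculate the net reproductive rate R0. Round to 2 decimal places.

5.96

lx·mx by age: 0, 1.463, 0.812, 1.215, 0.98, 0.832, 0.306, 0.168, 0.18
R0 = Σ lx·mx = 5.956 → 5.96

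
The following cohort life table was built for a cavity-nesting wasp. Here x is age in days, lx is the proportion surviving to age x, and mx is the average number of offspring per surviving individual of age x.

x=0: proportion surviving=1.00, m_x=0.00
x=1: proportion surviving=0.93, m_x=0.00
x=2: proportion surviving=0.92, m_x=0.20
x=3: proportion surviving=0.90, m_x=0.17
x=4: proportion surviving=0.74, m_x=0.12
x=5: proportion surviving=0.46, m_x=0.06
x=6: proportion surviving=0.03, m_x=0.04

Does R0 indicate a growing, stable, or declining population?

declining

R0 = Σ lx·mx = 0 + 0 + 0.184 + 0.153 + 0.0888 + 0.0276 + 0.0012 = 0.4546
R0 < 1, so the population is declining.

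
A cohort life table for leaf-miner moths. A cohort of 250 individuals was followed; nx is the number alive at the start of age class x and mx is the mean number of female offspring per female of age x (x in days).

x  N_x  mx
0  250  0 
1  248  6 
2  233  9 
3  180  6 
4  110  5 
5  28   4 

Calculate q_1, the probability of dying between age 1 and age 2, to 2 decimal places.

lx = nx/n0 = nx/250: 1, 0.992, 0.932, 0.72, 0.44, 0.112
q_1 = (l_1 − l_2) / l_1 = (0.992 − 0.932) / 0.992
     = 0.06 / 0.992 = 0.060484… → 0.06

0.06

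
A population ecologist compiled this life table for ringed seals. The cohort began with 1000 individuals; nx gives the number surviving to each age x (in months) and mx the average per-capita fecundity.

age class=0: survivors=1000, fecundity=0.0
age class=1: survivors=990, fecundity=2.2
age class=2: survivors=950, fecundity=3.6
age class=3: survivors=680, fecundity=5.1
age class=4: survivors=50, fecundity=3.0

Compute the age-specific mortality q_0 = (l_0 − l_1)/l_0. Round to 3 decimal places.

lx = nx/n0 = nx/1000: 1, 0.99, 0.95, 0.68, 0.05
q_0 = (l_0 − l_1) / l_0 = (1 − 0.99) / 1
     = 0.01 / 1 = 0.01 → 0.010

0.010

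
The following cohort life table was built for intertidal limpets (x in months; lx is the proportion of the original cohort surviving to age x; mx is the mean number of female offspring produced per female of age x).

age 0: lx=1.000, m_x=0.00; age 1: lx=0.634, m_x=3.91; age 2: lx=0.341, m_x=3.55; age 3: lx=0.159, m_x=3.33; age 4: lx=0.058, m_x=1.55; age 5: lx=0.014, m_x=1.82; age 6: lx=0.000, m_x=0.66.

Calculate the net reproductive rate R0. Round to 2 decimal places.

4.33

lx·mx by age: 0, 2.47894, 1.21055, 0.52947, 0.0899, 0.02548, 0
R0 = Σ lx·mx = 4.33434 → 4.33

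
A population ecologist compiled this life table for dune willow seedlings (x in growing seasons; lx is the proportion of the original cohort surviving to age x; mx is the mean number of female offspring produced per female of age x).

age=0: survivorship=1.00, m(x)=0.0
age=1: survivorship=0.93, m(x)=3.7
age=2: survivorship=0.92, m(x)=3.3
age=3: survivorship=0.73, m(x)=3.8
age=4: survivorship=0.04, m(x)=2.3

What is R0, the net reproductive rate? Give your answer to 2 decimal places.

9.34

lx·mx by age: 0, 3.441, 3.036, 2.774, 0.092
R0 = Σ lx·mx = 9.343 → 9.34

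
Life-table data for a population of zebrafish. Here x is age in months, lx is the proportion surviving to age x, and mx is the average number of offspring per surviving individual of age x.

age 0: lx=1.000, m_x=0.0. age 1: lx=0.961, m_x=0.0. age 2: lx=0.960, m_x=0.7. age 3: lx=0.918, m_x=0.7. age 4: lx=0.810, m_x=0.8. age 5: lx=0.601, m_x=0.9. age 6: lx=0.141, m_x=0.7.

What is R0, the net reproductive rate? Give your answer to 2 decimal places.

2.60

lx·mx by age: 0, 0, 0.672, 0.6426, 0.648, 0.5409, 0.0987
R0 = Σ lx·mx = 2.6022 → 2.60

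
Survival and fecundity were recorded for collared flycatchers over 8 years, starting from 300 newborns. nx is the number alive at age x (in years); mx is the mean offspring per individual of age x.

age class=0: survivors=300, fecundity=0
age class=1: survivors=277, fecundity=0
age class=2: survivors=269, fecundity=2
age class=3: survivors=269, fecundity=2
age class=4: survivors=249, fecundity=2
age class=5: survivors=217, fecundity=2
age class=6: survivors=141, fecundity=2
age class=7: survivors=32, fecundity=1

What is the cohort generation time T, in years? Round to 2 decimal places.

lx = nx/n0 = nx/300: 1, 0.92333…, 0.89667…, 0.89667…, 0.83, 0.72333…, 0.47, 0.10667…
lx·mx: 0, 0, 1.793333…, 1.793333…, 1.66, 1.446667…, 0.94, 0.106667… → R0 = 7.74…
x·lx·mx: 0, 0, 3.586667…, 5.38…, 6.64, 7.233333…, 5.64, 0.746667… → Σ = 29.226667…
T = 29.226667… / 7.74… = 3.776055… → 3.78

3.78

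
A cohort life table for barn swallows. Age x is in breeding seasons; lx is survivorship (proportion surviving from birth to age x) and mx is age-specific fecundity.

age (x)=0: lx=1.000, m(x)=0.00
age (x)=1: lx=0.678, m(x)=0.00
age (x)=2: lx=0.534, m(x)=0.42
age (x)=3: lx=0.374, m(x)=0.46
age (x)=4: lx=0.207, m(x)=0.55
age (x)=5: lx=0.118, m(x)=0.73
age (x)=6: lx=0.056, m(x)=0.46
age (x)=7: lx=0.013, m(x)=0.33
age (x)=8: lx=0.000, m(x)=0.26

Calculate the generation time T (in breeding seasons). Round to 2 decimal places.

3.25

lx·mx: 0, 0, 0.22428, 0.17204, 0.11385, 0.08614, 0.02576, 0.00429, 0 → R0 = 0.62636
x·lx·mx: 0, 0, 0.44856, 0.51612, 0.4554, 0.4307, 0.15456, 0.03003, 0 → Σ = 2.03537
T = 2.03537 / 0.62636 = 3.249521… → 3.25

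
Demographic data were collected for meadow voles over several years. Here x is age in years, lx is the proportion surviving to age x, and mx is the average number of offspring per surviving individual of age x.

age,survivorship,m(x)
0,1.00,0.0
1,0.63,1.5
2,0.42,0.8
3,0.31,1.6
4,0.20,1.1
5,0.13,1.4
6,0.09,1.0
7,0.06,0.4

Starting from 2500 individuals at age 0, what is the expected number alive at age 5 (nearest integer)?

325

Expected survivors = N0 · l_5 = 2500 × 0.13 = 325 → 325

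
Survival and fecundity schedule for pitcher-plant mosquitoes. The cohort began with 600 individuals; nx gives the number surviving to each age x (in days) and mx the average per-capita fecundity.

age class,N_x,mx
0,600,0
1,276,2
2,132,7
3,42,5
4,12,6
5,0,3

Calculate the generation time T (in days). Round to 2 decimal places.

lx = nx/n0 = nx/600: 1, 0.46, 0.22, 0.07, 0.02, 0
lx·mx: 0, 0.92, 1.54, 0.35, 0.12, 0 → R0 = 2.93
x·lx·mx: 0, 0.92, 3.08, 1.05, 0.48, 0 → Σ = 5.53
T = 5.53 / 2.93 = 1.887372… → 1.89

1.89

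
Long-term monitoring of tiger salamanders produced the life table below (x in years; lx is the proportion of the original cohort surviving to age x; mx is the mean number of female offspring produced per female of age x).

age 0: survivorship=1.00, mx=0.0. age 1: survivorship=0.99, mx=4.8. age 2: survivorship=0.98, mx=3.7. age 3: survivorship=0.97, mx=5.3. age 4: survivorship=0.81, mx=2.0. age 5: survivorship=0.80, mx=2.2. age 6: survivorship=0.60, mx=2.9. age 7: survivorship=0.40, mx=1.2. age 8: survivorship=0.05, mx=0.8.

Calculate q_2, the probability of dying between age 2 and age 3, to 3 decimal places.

q_2 = (l_2 − l_3) / l_2 = (0.98 − 0.97) / 0.98
     = 0.01 / 0.98 = 0.010204… → 0.010

0.010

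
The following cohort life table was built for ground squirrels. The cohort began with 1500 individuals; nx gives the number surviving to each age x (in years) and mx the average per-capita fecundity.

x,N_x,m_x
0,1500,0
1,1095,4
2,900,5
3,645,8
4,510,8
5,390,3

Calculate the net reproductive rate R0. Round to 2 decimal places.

lx = nx/n0 = nx/1500: 1, 0.73, 0.6, 0.43, 0.34, 0.26
lx·mx by age: 0, 2.92, 3, 3.44, 2.72, 0.78
R0 = Σ lx·mx = 12.86 → 12.86

12.86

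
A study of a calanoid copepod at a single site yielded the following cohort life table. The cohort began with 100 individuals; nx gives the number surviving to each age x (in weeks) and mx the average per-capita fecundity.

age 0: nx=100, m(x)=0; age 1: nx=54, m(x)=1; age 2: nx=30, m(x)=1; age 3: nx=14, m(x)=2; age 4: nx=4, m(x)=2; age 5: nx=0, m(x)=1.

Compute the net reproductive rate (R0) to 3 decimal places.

1.200

lx = nx/n0 = nx/100: 1, 0.54, 0.3, 0.14, 0.04, 0
lx·mx by age: 0, 0.54, 0.3, 0.28, 0.08, 0
R0 = Σ lx·mx = 1.2 → 1.200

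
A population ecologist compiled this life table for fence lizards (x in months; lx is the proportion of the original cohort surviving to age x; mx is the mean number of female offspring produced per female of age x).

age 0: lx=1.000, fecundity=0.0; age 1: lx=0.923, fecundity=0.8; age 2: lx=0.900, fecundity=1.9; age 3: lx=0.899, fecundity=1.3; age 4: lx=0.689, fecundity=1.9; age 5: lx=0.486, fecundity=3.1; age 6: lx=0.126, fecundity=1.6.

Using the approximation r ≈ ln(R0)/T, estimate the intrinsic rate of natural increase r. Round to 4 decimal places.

0.5800

R0 = Σ lx·mx = 0 + 0.7384 + 1.71 + 1.1687 + 1.3091 + 1.5066 + 0.2016 = 6.6344
Σ x·lx·mx = 21.6435; T = 21.6435/6.6344 = 3.26231…
r ≈ ln(R0)/T = ln(6.6344)/3.26231… = 0.580039… → 0.5800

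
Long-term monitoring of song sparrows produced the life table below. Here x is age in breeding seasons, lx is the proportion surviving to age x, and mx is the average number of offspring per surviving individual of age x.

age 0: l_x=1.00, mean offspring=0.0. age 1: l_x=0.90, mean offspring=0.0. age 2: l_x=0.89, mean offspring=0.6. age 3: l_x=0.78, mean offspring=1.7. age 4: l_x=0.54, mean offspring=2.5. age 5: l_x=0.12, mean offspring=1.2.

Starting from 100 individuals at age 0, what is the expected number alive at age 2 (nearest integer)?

Expected survivors = N0 · l_2 = 100 × 0.89 = 89 → 89

89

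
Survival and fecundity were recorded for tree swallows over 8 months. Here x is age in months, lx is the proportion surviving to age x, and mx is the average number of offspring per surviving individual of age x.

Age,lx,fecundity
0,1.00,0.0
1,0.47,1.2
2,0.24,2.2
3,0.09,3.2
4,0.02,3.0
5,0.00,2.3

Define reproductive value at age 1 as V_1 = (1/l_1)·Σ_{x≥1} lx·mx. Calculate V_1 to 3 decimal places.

lx·mx for x ≥ 1: 0.564, 0.528, 0.288, 0.06, 0 → sum = 1.44
V_1 = 1.44 / l_1 = 1.44 / 0.47 = 3.06383… → 3.064

3.064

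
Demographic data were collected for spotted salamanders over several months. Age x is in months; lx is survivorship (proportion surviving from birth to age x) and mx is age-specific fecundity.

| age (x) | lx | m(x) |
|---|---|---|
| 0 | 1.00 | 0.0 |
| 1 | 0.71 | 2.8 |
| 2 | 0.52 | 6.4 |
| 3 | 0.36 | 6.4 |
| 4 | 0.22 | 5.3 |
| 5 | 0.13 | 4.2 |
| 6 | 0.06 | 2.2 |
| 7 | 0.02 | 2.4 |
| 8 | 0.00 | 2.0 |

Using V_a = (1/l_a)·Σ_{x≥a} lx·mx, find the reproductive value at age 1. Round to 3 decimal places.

lx·mx for x ≥ 1: 1.988, 3.328, 2.304, 1.166, 0.546, 0.132, 0.048, 0 → sum = 9.512
V_1 = 9.512 / l_1 = 9.512 / 0.71 = 13.397183… → 13.397

13.397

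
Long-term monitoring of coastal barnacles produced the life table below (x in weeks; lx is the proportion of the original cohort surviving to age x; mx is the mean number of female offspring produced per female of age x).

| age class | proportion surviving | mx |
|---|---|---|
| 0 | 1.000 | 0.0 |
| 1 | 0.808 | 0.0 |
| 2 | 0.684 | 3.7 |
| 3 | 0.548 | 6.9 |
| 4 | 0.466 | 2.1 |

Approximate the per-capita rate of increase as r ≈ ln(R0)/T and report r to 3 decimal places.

0.713

R0 = Σ lx·mx = 0 + 0 + 2.5308 + 3.7812 + 0.9786 = 7.2906
Σ x·lx·mx = 20.3196; T = 20.3196/7.2906 = 2.7871…
r ≈ ln(R0)/T = ln(7.2906)/2.7871… = 0.71278… → 0.713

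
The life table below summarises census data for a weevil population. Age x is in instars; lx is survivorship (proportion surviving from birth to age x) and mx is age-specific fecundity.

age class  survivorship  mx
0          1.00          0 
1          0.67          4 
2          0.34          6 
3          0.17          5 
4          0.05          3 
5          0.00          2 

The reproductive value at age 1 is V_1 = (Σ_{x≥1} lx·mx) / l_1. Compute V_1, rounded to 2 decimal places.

8.54

lx·mx for x ≥ 1: 2.68, 2.04, 0.85, 0.15, 0 → sum = 5.72
V_1 = 5.72 / l_1 = 5.72 / 0.67 = 8.537313… → 8.54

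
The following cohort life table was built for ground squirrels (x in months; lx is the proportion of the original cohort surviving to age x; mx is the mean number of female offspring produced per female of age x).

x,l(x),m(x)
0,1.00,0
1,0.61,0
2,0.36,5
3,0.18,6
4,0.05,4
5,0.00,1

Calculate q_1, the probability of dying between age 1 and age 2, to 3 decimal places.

q_1 = (l_1 − l_2) / l_1 = (0.61 − 0.36) / 0.61
     = 0.25 / 0.61 = 0.409836… → 0.410

0.410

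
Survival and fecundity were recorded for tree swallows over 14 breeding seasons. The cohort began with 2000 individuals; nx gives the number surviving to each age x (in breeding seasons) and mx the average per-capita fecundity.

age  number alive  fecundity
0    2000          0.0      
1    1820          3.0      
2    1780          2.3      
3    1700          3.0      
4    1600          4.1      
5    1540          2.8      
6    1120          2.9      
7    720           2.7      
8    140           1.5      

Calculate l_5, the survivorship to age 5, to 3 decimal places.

0.770

l_5 = n_5/n_0 = 1540/2000 = 0.77 → 0.770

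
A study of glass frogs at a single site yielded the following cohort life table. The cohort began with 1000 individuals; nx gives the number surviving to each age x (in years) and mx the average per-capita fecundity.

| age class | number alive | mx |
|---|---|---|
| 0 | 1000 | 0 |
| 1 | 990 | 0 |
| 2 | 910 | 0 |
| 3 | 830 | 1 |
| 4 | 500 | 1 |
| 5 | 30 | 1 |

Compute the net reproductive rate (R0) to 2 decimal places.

lx = nx/n0 = nx/1000: 1, 0.99, 0.91, 0.83, 0.5, 0.03
lx·mx by age: 0, 0, 0, 0.83, 0.5, 0.03
R0 = Σ lx·mx = 1.36 → 1.36

1.36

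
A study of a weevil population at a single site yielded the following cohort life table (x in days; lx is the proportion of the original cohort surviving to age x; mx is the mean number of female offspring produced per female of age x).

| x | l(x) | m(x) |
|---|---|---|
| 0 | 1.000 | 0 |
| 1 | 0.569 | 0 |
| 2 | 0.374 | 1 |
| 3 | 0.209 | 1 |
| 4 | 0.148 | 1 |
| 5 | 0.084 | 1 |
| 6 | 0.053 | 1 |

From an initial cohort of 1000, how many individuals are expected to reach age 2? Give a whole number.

374

Expected survivors = N0 · l_2 = 1000 × 0.374 = 374 → 374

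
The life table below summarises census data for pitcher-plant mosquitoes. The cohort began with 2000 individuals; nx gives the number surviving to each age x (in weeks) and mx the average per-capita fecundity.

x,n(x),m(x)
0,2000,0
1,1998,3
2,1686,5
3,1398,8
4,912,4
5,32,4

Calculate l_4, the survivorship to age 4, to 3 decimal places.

l_4 = n_4/n_0 = 912/2000 = 0.456 → 0.456

0.456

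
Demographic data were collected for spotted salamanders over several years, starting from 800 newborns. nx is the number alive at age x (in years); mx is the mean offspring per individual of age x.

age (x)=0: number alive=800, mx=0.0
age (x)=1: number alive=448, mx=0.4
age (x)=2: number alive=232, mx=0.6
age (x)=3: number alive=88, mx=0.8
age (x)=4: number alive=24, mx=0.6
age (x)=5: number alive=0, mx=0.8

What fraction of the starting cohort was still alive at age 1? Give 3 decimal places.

l_1 = n_1/n_0 = 448/800 = 0.56 → 0.560

0.560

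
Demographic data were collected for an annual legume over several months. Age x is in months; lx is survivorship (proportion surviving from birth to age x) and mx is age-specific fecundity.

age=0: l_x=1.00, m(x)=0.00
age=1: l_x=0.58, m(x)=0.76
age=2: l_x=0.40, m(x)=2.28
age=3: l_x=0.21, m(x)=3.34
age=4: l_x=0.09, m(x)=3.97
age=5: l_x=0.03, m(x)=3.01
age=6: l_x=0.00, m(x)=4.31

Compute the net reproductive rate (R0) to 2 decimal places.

lx·mx by age: 0, 0.4408, 0.912, 0.7014, 0.3573, 0.0903, 0
R0 = Σ lx·mx = 2.5018 → 2.50

2.50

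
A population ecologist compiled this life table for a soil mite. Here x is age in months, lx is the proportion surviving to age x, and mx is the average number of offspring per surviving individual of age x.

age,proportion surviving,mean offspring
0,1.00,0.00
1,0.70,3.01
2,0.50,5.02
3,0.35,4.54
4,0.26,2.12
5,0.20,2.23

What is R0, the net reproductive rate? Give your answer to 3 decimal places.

7.203

lx·mx by age: 0, 2.107, 2.51, 1.589, 0.5512, 0.446
R0 = Σ lx·mx = 7.2032 → 7.203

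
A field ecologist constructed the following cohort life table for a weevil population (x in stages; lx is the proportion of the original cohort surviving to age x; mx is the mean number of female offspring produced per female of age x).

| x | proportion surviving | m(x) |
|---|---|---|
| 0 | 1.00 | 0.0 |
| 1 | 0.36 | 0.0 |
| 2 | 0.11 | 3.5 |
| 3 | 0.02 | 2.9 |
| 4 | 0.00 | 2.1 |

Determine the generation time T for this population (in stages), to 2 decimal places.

2.13

lx·mx: 0, 0, 0.385, 0.058, 0 → R0 = 0.443
x·lx·mx: 0, 0, 0.77, 0.174, 0 → Σ = 0.944
T = 0.944 / 0.443 = 2.130926… → 2.13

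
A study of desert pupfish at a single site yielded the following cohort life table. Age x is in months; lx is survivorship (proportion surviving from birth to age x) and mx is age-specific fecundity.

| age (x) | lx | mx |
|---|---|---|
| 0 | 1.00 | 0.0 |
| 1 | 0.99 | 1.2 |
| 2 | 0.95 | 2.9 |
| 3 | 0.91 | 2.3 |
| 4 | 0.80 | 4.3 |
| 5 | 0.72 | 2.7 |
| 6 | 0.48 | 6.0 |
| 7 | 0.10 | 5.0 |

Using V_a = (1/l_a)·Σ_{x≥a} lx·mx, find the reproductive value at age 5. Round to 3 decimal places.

lx·mx for x ≥ 5: 1.944, 2.88, 0.5 → sum = 5.324
V_5 = 5.324 / l_5 = 5.324 / 0.72 = 7.394444… → 7.394

7.394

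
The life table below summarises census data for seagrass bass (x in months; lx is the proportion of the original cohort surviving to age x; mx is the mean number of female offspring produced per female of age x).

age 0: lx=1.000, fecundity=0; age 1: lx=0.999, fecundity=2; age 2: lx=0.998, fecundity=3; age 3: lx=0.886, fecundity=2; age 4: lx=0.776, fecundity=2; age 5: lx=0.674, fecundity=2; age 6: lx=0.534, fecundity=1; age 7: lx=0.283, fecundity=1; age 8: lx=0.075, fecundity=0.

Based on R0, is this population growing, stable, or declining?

growing

R0 = Σ lx·mx = 0 + 1.998 + 2.994 + 1.772 + 1.552 + 1.348 + 0.534 + 0.283 + 0 = 10.481
R0 > 1, so the population is growing.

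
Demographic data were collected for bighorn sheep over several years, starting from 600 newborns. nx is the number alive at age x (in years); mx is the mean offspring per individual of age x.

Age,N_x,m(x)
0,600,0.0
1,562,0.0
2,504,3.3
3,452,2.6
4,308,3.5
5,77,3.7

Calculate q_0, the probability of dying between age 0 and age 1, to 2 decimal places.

lx = nx/n0 = nx/600: 1, 0.93667…, 0.84, 0.75333…, 0.51333…, 0.12833…
q_0 = (l_0 − l_1) / l_0 = (1 − 0.936667…) / 1
     = 0.063333… / 1 = 0.063333… → 0.06

0.06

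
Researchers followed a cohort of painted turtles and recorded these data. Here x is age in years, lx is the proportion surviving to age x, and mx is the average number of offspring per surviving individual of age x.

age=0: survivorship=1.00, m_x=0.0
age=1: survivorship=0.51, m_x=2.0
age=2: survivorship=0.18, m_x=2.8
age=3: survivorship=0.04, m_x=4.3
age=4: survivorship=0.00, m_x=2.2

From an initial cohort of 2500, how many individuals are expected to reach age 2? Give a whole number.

Expected survivors = N0 · l_2 = 2500 × 0.18 = 450 → 450

450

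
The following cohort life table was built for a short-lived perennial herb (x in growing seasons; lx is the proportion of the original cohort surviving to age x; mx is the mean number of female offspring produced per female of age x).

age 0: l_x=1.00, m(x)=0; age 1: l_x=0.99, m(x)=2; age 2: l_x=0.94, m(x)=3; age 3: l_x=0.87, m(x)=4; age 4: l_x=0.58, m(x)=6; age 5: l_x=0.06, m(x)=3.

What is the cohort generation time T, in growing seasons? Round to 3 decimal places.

lx·mx: 0, 1.98, 2.82, 3.48, 3.48, 0.18 → R0 = 11.94
x·lx·mx: 0, 1.98, 5.64, 10.44, 13.92, 0.9 → Σ = 32.88
T = 32.88 / 11.94 = 2.753769… → 2.754

2.754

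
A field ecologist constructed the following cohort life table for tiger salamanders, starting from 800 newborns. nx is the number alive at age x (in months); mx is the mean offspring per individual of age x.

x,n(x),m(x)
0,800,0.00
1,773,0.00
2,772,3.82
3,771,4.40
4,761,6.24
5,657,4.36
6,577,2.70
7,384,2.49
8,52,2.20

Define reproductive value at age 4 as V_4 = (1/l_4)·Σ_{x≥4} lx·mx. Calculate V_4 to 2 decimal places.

13.46

lx = nx/n0 = nx/800: 1, 0.96625, 0.965, 0.96375, 0.95125, 0.82125, 0.72125, 0.48, 0.065
lx·mx for x ≥ 4: 5.9358…, 3.58065…, 1.947375…, 1.1952, 0.143 → sum = 12.802025…
V_4 = 12.802025… / l_4 = 12.802025… / 0.95125 = 13.458108… → 13.46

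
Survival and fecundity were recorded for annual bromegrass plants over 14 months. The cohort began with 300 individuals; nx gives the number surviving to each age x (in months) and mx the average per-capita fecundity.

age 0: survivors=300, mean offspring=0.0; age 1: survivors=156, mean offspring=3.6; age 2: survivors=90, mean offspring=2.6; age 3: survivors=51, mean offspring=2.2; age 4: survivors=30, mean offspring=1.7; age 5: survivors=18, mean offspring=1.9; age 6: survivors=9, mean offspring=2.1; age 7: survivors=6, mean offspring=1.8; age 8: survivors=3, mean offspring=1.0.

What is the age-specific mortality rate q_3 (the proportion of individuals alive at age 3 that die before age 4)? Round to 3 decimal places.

0.412

lx = nx/n0 = nx/300: 1, 0.52, 0.3, 0.17, 0.1, 0.06, 0.03, 0.02, 0.01
q_3 = (l_3 − l_4) / l_3 = (0.17 − 0.1) / 0.17
     = 0.07 / 0.17 = 0.411765… → 0.412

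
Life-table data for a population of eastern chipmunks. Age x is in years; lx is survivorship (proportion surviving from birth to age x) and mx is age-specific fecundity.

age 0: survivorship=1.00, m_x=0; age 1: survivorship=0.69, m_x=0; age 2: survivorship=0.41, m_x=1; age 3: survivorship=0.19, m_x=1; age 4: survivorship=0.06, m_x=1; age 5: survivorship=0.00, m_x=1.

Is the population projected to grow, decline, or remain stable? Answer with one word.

R0 = Σ lx·mx = 0 + 0 + 0.41 + 0.19 + 0.06 + 0 = 0.66
R0 < 1, so the population is declining.

declining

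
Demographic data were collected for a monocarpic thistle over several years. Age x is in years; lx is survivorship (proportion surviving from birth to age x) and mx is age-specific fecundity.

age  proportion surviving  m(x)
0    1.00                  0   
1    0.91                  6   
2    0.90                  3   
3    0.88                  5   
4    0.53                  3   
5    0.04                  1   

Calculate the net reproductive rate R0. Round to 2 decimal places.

14.19

lx·mx by age: 0, 5.46, 2.7, 4.4, 1.59, 0.04
R0 = Σ lx·mx = 14.19 → 14.19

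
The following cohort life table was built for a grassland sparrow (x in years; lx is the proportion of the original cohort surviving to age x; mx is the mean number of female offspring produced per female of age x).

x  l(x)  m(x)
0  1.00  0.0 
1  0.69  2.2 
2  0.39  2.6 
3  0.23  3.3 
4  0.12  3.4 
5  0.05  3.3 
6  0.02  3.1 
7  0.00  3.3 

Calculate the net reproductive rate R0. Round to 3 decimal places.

3.926

lx·mx by age: 0, 1.518, 1.014, 0.759, 0.408, 0.165, 0.062, 0
R0 = Σ lx·mx = 3.926 → 3.926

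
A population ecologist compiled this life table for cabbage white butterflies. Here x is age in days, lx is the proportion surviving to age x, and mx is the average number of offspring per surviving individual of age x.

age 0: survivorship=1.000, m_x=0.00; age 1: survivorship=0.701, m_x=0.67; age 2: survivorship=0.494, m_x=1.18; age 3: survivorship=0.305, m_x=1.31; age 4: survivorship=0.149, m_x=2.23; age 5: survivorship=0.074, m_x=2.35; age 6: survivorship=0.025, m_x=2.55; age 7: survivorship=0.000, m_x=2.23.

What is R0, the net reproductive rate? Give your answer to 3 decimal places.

lx·mx by age: 0, 0.46967, 0.58292, 0.39955, 0.33227, 0.1739, 0.06375, 0
R0 = Σ lx·mx = 2.02206 → 2.022

2.022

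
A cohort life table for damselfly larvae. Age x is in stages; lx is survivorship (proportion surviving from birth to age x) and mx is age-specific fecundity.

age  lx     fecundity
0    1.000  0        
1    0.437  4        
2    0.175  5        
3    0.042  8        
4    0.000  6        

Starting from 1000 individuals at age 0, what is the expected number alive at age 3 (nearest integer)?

Expected survivors = N0 · l_3 = 1000 × 0.042 = 42 → 42

42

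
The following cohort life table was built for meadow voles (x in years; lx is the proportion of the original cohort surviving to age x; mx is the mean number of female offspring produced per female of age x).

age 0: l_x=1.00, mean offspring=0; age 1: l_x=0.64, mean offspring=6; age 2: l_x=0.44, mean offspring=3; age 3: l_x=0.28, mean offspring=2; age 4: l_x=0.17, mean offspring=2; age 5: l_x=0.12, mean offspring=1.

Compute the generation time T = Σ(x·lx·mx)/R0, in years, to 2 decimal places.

1.64

lx·mx: 0, 3.84, 1.32, 0.56, 0.34, 0.12 → R0 = 6.18
x·lx·mx: 0, 3.84, 2.64, 1.68, 1.36, 0.6 → Σ = 10.12
T = 10.12 / 6.18 = 1.63754… → 1.64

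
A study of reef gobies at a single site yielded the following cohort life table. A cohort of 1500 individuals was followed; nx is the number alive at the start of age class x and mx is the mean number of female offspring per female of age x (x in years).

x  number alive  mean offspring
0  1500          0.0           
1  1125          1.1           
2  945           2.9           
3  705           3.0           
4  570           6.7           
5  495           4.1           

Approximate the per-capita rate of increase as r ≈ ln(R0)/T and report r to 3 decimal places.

0.644

lx = nx/n0 = nx/1500: 1, 0.75, 0.63, 0.47, 0.38, 0.33
R0 = Σ lx·mx = 0 + 0.825 + 1.827 + 1.41 + 2.546 + 1.353 = 7.961
Σ x·lx·mx = 25.658; T = 25.658/7.961 = 3.22296…
r ≈ ln(R0)/T = ln(7.961)/3.22296… = 0.64368… → 0.644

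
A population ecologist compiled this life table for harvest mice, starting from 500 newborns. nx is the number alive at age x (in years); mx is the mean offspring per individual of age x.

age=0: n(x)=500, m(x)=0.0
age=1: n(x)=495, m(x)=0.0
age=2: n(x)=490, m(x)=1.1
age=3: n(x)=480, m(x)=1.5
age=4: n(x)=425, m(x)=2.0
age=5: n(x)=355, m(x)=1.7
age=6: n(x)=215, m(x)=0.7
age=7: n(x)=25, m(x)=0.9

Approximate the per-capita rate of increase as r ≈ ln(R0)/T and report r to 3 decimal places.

lx = nx/n0 = nx/500: 1, 0.99, 0.98, 0.96, 0.85, 0.71, 0.43, 0.05
R0 = Σ lx·mx = 0 + 0 + 1.078 + 1.44 + 1.7 + 1.207 + 0.301 + 0.045 = 5.771
Σ x·lx·mx = 21.432; T = 21.432/5.771 = 3.71374…
r ≈ ln(R0)/T = ln(5.771)/3.71374… = 0.47199… → 0.472

0.472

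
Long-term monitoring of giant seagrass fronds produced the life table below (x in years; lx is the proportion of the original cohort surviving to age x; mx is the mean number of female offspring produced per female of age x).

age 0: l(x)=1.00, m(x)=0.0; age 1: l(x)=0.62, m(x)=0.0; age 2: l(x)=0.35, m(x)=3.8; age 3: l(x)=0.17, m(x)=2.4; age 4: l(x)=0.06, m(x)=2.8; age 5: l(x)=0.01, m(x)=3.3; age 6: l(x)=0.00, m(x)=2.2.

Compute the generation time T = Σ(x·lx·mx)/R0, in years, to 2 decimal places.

lx·mx: 0, 0, 1.33, 0.408, 0.168, 0.033, 0 → R0 = 1.939
x·lx·mx: 0, 0, 2.66, 1.224, 0.672, 0.165, 0 → Σ = 4.721
T = 4.721 / 1.939 = 2.43476… → 2.43

2.43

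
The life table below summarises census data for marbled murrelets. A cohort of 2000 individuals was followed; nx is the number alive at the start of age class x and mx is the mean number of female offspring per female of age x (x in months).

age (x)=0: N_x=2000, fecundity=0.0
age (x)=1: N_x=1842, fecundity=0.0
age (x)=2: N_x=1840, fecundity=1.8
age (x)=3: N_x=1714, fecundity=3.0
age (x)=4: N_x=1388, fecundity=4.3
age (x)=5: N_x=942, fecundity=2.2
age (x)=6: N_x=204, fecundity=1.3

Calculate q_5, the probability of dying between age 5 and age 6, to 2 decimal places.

0.78

lx = nx/n0 = nx/2000: 1, 0.921, 0.92, 0.857, 0.694, 0.471, 0.102
q_5 = (l_5 − l_6) / l_5 = (0.471 − 0.102) / 0.471
     = 0.369 / 0.471 = 0.783439… → 0.78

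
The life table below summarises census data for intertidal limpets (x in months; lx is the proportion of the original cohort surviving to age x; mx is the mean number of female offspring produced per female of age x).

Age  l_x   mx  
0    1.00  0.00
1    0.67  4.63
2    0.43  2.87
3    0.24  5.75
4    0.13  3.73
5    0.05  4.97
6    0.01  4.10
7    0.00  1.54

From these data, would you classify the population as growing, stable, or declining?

R0 = Σ lx·mx = 0 + 3.1021 + 1.2341 + 1.38 + 0.4849 + 0.2485 + 0.041 + 0 = 6.4906
R0 > 1, so the population is growing.

growing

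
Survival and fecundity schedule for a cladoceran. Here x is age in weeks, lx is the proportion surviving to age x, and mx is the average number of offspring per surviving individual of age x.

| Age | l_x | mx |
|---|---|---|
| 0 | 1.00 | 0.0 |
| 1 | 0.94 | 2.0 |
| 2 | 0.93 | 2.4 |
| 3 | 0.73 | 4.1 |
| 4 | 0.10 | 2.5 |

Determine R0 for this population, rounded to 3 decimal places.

lx·mx by age: 0, 1.88, 2.232, 2.993, 0.25
R0 = Σ lx·mx = 7.355 → 7.355

7.355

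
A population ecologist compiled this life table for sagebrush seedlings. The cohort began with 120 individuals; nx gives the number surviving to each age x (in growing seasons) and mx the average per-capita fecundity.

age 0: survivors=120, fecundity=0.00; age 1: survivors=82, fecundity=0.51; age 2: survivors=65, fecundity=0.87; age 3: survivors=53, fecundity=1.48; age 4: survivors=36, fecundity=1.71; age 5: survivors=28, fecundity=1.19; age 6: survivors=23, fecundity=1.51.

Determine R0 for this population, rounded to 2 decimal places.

lx = nx/n0 = nx/120: 1, 0.68333…, 0.54167…, 0.44167…, 0.3, 0.23333…, 0.19167…
lx·mx by age: 0, 0.3485…, 0.47125…, 0.653667…, 0.513, 0.277667…, 0.289417…
R0 = Σ lx·mx = 2.5535… → 2.55

2.55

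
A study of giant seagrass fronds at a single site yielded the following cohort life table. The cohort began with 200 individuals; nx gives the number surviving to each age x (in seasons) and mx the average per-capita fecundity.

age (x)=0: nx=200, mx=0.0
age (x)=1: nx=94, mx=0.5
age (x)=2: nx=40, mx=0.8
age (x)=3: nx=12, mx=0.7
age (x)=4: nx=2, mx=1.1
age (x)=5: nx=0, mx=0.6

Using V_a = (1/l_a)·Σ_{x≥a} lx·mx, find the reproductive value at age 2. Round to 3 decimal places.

lx = nx/n0 = nx/200: 1, 0.47, 0.2, 0.06, 0.01, 0
lx·mx for x ≥ 2: 0.16, 0.042, 0.011, 0 → sum = 0.213
V_2 = 0.213 / l_2 = 0.213 / 0.2 = 1.065 → 1.065

1.065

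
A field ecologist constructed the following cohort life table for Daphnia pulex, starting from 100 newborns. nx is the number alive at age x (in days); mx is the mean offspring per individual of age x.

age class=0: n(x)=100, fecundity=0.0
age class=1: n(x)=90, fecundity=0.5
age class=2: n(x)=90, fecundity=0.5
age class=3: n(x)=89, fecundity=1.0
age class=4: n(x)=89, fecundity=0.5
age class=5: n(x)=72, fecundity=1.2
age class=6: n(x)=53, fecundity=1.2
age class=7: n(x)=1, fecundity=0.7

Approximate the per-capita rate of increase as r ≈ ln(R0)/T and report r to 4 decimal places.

lx = nx/n0 = nx/100: 1, 0.9, 0.9, 0.89, 0.89, 0.72, 0.53, 0.01
R0 = Σ lx·mx = 0 + 0.45 + 0.45 + 0.89 + 0.445 + 0.864 + 0.636 + 0.007 = 3.742
Σ x·lx·mx = 13.985; T = 13.985/3.742 = 3.73731…
r ≈ ln(R0)/T = ln(3.742)/3.73731… = 0.353094… → 0.3531

0.3531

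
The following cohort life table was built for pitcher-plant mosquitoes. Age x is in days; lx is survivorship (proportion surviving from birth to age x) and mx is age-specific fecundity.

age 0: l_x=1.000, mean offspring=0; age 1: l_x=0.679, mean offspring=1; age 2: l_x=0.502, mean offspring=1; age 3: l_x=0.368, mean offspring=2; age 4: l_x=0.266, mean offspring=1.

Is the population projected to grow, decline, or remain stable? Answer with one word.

R0 = Σ lx·mx = 0 + 0.679 + 0.502 + 0.736 + 0.266 = 2.183
R0 > 1, so the population is growing.

growing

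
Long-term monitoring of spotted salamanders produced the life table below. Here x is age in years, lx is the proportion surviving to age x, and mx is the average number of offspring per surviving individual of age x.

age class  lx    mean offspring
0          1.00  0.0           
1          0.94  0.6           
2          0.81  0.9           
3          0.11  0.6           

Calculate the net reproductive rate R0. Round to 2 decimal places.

1.36

lx·mx by age: 0, 0.564, 0.729, 0.066
R0 = Σ lx·mx = 1.359 → 1.36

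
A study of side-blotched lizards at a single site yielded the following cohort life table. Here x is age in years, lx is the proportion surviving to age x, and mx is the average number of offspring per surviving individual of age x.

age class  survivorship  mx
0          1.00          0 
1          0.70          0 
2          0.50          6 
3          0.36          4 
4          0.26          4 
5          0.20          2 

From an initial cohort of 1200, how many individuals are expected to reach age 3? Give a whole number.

432

Expected survivors = N0 · l_3 = 1200 × 0.36 = 432 → 432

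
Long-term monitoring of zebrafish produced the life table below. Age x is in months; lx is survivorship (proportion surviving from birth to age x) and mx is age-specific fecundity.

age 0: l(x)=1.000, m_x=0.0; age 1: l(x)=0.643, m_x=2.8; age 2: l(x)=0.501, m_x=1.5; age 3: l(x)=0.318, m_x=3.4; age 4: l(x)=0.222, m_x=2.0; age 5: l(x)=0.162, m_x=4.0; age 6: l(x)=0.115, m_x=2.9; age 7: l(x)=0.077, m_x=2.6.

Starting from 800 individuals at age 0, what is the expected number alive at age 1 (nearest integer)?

Expected survivors = N0 · l_1 = 800 × 0.643 = 514.4 → 514

514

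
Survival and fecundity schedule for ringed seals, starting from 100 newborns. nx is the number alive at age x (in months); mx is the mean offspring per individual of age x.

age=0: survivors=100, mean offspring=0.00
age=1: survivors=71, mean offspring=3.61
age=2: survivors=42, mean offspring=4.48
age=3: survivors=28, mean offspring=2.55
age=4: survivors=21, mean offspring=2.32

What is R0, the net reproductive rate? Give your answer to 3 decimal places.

lx = nx/n0 = nx/100: 1, 0.71, 0.42, 0.28, 0.21
lx·mx by age: 0, 2.5631, 1.8816, 0.714, 0.4872
R0 = Σ lx·mx = 5.6459 → 5.646

5.646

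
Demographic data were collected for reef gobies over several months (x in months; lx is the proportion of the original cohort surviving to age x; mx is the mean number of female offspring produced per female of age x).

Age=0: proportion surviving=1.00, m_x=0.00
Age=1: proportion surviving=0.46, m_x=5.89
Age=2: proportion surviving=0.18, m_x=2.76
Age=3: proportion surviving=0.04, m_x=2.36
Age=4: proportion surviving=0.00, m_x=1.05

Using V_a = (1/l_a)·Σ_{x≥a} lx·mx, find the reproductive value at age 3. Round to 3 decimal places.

lx·mx for x ≥ 3: 0.0944, 0 → sum = 0.0944
V_3 = 0.0944 / l_3 = 0.0944 / 0.04 = 2.36 → 2.360

2.360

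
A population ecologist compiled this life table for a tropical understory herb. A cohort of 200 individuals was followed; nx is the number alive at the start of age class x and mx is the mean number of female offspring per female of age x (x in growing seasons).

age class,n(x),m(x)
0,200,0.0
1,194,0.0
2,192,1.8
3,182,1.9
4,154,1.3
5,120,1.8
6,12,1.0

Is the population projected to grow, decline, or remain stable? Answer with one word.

growing

lx = nx/n0 = nx/200: 1, 0.97, 0.96, 0.91, 0.77, 0.6, 0.06
R0 = Σ lx·mx = 0 + 0 + 1.728 + 1.729 + 1.001 + 1.08 + 0.06 = 5.598
R0 > 1, so the population is growing.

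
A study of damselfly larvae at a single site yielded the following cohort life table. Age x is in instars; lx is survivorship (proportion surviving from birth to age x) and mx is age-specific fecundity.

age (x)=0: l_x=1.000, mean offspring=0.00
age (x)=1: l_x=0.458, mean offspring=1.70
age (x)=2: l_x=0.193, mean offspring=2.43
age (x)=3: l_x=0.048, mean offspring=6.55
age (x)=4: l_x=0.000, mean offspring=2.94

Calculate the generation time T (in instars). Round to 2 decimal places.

lx·mx: 0, 0.7786, 0.46899, 0.3144, 0 → R0 = 1.56199
x·lx·mx: 0, 0.7786, 0.93798, 0.9432, 0 → Σ = 2.65978
T = 2.65978 / 1.56199 = 1.702815… → 1.70

1.70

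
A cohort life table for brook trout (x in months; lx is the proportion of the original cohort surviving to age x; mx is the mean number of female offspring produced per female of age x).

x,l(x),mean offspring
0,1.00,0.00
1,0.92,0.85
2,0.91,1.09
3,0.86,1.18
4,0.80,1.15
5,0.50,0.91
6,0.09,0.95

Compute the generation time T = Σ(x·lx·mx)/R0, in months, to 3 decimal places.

2.890

lx·mx: 0, 0.782, 0.9919, 1.0148, 0.92, 0.455, 0.0855 → R0 = 4.2492
x·lx·mx: 0, 0.782, 1.9838, 3.0444, 3.68, 2.275, 0.513 → Σ = 12.2782
T = 12.2782 / 4.2492 = 2.889532… → 2.890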